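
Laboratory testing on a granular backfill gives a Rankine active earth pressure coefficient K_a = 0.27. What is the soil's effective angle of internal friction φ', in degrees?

35.1°

K_a = tan²(45° − φ/2) ⇒ 45° − φ/2 = arctan(√0.27) = 27.46°.
φ = 2(45° − 27.46°) = 35.09°.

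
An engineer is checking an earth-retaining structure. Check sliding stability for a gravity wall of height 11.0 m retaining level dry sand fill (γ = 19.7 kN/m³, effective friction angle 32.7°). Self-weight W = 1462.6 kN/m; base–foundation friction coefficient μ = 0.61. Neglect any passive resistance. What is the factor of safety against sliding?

K_a = tan²(45° − 32.7°/2) = 0.2985.
P_a = ½K_aγH² = 0.5×0.2985×19.7×11.0² = 355.8 kN/m, acting at H/3 = 3.667 m above the base.
FS_sliding = μW / P_a = 0.61×1462.6 / 355.8 = 2.508.

2.51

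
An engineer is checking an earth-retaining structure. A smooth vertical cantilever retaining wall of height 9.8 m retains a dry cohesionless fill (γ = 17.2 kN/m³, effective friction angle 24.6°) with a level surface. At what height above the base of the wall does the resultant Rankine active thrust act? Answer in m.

K_a = 0.4121.
The pressure distribution is triangular, so the resultant acts at H/3 above the base = 9.8/3 = 3.267 m.

3.27 m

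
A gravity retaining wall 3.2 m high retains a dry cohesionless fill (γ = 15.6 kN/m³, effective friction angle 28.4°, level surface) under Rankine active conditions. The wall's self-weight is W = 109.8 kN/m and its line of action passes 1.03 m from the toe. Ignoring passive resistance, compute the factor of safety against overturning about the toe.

K_a = tan²(45° − 28.4°/2) = 0.3554.
P_a = ½K_aγH² = 0.5×0.3554×15.6×3.2² = 28.38 kN/m, acting at H/3 = 1.067 m above the base.
Overturning moment M_o = P_a × H/3 = 28.38 × 1.067 = 30.28.
Resisting moment M_r = W × 1.03 = 109.8 × 1.03 = 113.1.
FS_overturning = M_r/M_o = 113.1/30.28 = 3.736.

3.74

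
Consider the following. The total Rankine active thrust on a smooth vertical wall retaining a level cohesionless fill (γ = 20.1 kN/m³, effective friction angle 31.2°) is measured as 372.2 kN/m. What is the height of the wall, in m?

K_a = 0.3175. P_a = ½ K_a γ H² ⇒ H = √(2P_a/(K_a γ)).
H = √(2×372.2/(0.3175×20.1)) = 10.80 m.

10.8 m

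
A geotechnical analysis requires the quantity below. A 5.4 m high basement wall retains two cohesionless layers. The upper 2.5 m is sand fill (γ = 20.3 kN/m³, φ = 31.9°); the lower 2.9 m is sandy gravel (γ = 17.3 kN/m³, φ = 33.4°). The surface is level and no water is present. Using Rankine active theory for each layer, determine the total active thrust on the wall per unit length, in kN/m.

K_a1 = tan²(45°−31.9°/2) = 0.3085; K_a2 = tan²(45°−33.4°/2) = 0.2899.
Layer 1: σ at base = K_a1 γ₁ h₁ = 15.66 kPa; P₁ = ½×15.66×2.5 = 19.57.
Layer 2: σ_v at top = γ₁h₁ = 50.75; σ_h top = K_a2×50.75 = 14.71; σ_h base = K_a2×(50.75+17.3×2.9) = 29.26.
P₂ = ½(14.71+29.26)×2.9 = 63.76. Total P_a = 19.57+63.76 = 83.33 kN/m.

83.3 kN/m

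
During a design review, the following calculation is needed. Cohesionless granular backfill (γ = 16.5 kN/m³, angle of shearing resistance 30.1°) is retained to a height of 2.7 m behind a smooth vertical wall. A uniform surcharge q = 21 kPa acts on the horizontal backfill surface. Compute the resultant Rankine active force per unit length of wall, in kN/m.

38.8 kN/m

K_a = tan²(45° − φ/2) = 0.3320.
Soil triangle: ½ K_a γ H² = 0.5×0.3320×16.5×2.7² = 19.97 kN/m.
Surcharge rectangle: K_a q H = 0.3320×21×2.7 = 18.82 kN/m.
Total = 19.97 + 18.82 = 38.79 kN/m.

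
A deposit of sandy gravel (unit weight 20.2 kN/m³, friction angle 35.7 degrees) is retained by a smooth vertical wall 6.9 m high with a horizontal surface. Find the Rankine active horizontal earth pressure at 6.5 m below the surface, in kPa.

K_a = (1 − sin φ)/(1 + sin φ) = 0.2630.
σ_h = K_a γ z = 0.2630 × 20.2 × 6.5 = 34.53 kPa.

34.5 kPa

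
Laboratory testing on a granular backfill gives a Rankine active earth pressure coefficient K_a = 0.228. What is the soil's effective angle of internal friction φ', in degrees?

K_a = tan²(45° − φ/2) ⇒ 45° − φ/2 = arctan(√0.228) = 25.52°.
φ = 2(45° − 25.52°) = 38.95°.

39.0°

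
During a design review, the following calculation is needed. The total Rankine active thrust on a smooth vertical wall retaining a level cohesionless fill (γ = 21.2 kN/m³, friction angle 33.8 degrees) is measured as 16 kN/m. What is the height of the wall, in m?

K_a = 0.2851. P_a = ½ K_a γ H² ⇒ H = √(2P_a/(K_a γ)).
H = √(2×16/(0.2851×21.2)) = 2.301 m.

2.30 m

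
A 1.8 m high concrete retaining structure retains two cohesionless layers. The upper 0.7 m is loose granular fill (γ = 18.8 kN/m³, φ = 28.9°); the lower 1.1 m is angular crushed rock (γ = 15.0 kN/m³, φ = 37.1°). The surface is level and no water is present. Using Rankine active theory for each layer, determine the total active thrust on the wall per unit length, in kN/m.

7.43 kN/m

K_a1 = tan²(45°−28.9°/2) = 0.3484; K_a2 = tan²(45°−37.1°/2) = 0.2475.
Layer 1: σ at base = K_a1 γ₁ h₁ = 4.584 kPa; P₁ = ½×4.584×0.7 = 1.605.
Layer 2: σ_v at top = γ₁h₁ = 13.16; σ_h top = K_a2×13.16 = 3.257; σ_h base = K_a2×(13.16+15.0×1.1) = 7.341.
P₂ = ½(3.257+7.341)×1.1 = 5.829. Total P_a = 1.605+5.829 = 7.433 kN/m.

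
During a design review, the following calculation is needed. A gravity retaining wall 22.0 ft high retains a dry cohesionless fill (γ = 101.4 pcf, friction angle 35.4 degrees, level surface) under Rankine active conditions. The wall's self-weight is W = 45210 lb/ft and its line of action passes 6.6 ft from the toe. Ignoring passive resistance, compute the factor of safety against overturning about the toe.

K_a = tan²(45° − 35.4°/2) = 0.2664.
P_a = ½K_aγH² = 0.5×0.2664×101.4×22.0² = 6537 lb/ft, acting at H/3 = 7.333 ft above the base.
Overturning moment M_o = P_a × H/3 = 6537 × 7.333 = 47940.
Resisting moment M_r = W × 6.6 = 45210 × 6.6 = 298400.
FS_overturning = M_r/M_o = 298400/47940 = 6.224.

6.22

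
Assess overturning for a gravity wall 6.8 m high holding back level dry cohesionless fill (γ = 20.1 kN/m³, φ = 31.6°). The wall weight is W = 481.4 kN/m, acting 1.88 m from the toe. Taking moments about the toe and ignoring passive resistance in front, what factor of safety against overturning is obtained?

2.75

K_a = tan²(45° − 31.6°/2) = 0.3123.
P_a = ½K_aγH² = 0.5×0.3123×20.1×6.8² = 145.2 kN/m, acting at H/3 = 2.267 m above the base.
Overturning moment M_o = P_a × H/3 = 145.2 × 2.267 = 329.0.
Resisting moment M_r = W × 1.88 = 481.4 × 1.88 = 905.0.
FS_overturning = M_r/M_o = 905.0/329.0 = 2.751.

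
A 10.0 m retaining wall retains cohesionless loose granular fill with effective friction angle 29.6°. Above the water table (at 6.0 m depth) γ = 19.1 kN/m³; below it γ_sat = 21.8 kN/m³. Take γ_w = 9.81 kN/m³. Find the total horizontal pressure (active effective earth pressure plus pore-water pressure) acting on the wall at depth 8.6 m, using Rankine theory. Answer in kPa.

74.9 kPa

K_a = (1 − sin φ)/(1 + sin φ) = 0.3387.
γ' = 21.8 − 9.81 = 11.99 kN/m³.
Effective vertical stress at 8.6 m: σ'_v = 19.1×6.0 + 11.99×2.60 = 145.8 kPa.
σ'_h = K_a σ'_v = 0.3387 × 145.8 = 49.38 kPa; u = γ_w × 2.60 = 25.51 kPa.
Total σ_h = 49.38 + 25.51 = 74.89 kPa.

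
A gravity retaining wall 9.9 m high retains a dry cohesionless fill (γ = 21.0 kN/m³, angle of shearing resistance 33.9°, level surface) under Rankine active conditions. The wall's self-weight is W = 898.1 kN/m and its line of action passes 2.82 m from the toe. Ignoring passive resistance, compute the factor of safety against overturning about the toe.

2.63

K_a = tan²(45° − 33.9°/2) = 0.2839.
P_a = ½K_aγH² = 0.5×0.2839×21.0×9.9² = 292.2 kN/m, acting at H/3 = 3.300 m above the base.
Overturning moment M_o = P_a × H/3 = 292.2 × 3.300 = 964.2.
Resisting moment M_r = W × 2.82 = 898.1 × 2.82 = 2533.
FS_overturning = M_r/M_o = 2533/964.2 = 2.627.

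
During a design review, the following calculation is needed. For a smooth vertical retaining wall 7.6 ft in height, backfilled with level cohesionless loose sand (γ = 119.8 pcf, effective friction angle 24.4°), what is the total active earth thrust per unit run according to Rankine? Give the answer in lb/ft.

K_a = tan²(45° − φ/2) = 0.4153.
P_a = ½ K_a γ H² = 0.5 × 0.4153 × 119.8 × 7.6² = 1437 lb/ft.

1440 lb/ft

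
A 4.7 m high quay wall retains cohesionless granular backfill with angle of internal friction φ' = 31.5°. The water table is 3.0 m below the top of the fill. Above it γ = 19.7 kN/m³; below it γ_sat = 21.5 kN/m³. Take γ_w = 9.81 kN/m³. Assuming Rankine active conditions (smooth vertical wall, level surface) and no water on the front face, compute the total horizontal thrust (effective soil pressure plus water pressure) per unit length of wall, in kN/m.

78.8 kN/m

K_a = tan²(45° − φ/2) = 0.3136.
γ' = 21.5 − 9.81 = 11.69 kN/m³. Depth below WT = 1.7 m.
σ'_h at WT = K_a γ d_w = 18.54 kPa; at base = 18.54 + K_a γ' × 1.7 = 24.77 kPa.
P₁ (0–3.0 m) = ½×18.54×3.0 = 27.80. P₂ (3.0–4.7 m) = ½(18.54+24.77)×1.7 = 36.81.
P_w = ½ γ_w h₂² = 0.5×9.81×1.7² = 14.18. Total = 27.80+36.81+14.18 = 78.79 kN/m.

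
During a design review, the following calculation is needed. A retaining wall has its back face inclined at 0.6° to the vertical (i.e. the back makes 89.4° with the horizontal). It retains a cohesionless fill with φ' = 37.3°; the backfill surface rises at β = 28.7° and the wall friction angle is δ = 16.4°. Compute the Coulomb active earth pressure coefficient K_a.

0.354

K_a = sin²(α+φ) / [sin²α · sin(α−δ) · (1 + √{sin(φ+δ)sin(φ−β) / (sin(α−δ)sin(α+β))})²].
With α = 89.4°, φ = 37.3°, δ = 16.4°, β = 28.7°: K_a = 0.3541.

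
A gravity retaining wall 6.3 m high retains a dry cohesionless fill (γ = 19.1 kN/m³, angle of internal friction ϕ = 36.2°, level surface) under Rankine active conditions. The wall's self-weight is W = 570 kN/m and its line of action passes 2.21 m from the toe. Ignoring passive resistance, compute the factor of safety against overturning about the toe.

K_a = tan²(45° − 36.2°/2) = 0.2574.
P_a = ½K_aγH² = 0.5×0.2574×19.1×6.3² = 97.56 kN/m, acting at H/3 = 2.100 m above the base.
Overturning moment M_o = P_a × H/3 = 97.56 × 2.100 = 204.9.
Resisting moment M_r = W × 2.21 = 570 × 2.21 = 1260.
FS_overturning = M_r/M_o = 1260/204.9 = 6.149.

6.15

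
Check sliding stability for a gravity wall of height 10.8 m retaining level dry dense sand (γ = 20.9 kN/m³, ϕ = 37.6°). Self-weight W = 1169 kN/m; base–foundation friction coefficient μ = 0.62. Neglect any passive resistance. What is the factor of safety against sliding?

K_a = tan²(45° − 37.6°/2) = 0.2421.
P_a = ½K_aγH² = 0.5×0.2421×20.9×10.8² = 295.1 kN/m, acting at H/3 = 3.600 m above the base.
FS_sliding = μW / P_a = 0.62×1169 / 295.1 = 2.456.

2.46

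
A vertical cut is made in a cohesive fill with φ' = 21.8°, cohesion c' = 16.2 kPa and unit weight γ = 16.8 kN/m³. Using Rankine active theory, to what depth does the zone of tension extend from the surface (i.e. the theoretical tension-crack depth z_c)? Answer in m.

K_a = tan²(45° − 21.8°/2) = 0.4584; √K_a = 0.6771.
The active pressure is zero where K_a γ z = 2c√K_a, so z_c = 2c/(γ√K_a) = 2×16.2/(16.8×0.6771) = 2.848 m.

2.85 m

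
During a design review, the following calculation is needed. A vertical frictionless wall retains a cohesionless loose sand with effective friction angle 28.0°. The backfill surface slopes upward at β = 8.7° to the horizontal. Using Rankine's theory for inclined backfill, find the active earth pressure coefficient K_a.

0.375

K_a = cos β · (cos β − √(cos²β − cos²φ)) / (cos β + √(cos²β − cos²φ)).
cos β = 0.9885, cos φ = 0.8829, √(cos²β − cos²φ) = 0.4444.
K_a = 0.9885 × (0.9885 − 0.4444)/(0.9885 + 0.4444) = 0.3753.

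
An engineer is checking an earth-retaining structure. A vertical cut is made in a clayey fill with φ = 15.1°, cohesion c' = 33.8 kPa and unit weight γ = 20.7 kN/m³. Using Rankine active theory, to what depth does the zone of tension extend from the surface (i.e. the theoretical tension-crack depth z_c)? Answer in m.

K_a = tan²(45° − 15.1°/2) = 0.5867; √K_a = 0.7659.
The active pressure is zero where K_a γ z = 2c√K_a, so z_c = 2c/(γ√K_a) = 2×33.8/(20.7×0.7659) = 4.264 m.

4.26 m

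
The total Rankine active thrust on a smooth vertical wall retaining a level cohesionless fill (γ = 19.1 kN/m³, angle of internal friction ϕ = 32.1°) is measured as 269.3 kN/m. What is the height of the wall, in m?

9.60 m

K_a = 0.3060. P_a = ½ K_a γ H² ⇒ H = √(2P_a/(K_a γ)).
H = √(2×269.3/(0.3060×19.1)) = 9.600 m.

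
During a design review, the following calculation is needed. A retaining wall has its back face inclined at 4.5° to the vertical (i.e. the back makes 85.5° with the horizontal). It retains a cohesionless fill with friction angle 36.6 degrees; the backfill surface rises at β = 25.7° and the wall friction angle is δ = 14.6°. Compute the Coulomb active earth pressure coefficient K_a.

K_a = sin²(α+φ) / [sin²α · sin(α−δ) · (1 + √{sin(φ+δ)sin(φ−β) / (sin(α−δ)sin(α+β))})²].
With α = 85.5°, φ = 36.6°, δ = 14.6°, β = 25.7°: K_a = 0.3849.

0.385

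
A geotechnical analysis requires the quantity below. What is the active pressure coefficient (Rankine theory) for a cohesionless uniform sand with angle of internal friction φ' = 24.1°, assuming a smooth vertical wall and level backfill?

K_a = tan²(45° − φ/2) = tan²(32.95°) = 0.4201.

0.420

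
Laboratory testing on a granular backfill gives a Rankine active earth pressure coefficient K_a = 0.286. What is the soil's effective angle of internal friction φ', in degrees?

33.7°

K_a = tan²(45° − φ/2) ⇒ 45° − φ/2 = arctan(√0.286) = 28.14°.
φ = 2(45° − 28.14°) = 33.73°.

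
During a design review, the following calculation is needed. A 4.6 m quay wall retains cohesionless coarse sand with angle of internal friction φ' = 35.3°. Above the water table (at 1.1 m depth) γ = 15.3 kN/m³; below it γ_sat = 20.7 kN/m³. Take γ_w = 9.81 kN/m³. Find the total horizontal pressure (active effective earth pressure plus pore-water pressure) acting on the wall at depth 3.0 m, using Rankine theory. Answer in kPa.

28.7 kPa

K_a = (1 − sin φ)/(1 + sin φ) = 0.2675.
γ' = 20.7 − 9.81 = 10.89 kN/m³.
Effective vertical stress at 3.0 m: σ'_v = 15.3×1.1 + 10.89×1.90 = 37.52 kPa.
σ'_h = K_a σ'_v = 0.2675 × 37.52 = 10.04 kPa; u = γ_w × 1.90 = 18.64 kPa.
Total σ_h = 10.04 + 18.64 = 28.68 kPa.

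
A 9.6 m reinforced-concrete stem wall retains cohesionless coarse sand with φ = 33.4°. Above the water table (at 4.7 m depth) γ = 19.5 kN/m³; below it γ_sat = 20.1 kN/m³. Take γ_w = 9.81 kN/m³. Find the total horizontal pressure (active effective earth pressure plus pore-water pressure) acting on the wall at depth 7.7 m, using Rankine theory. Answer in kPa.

K_a = (1 − sin φ)/(1 + sin φ) = 0.2899.
γ' = 20.1 − 9.81 = 10.29 kN/m³.
Effective vertical stress at 7.7 m: σ'_v = 19.5×4.7 + 10.29×3.00 = 122.5 kPa.
σ'_h = K_a σ'_v = 0.2899 × 122.5 = 35.52 kPa; u = γ_w × 3.00 = 29.43 kPa.
Total σ_h = 35.52 + 29.43 = 64.95 kPa.

65.0 kPa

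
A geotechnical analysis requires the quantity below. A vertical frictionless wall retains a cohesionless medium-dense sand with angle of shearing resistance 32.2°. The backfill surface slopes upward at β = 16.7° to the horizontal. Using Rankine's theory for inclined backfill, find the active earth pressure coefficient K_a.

0.347

K_a = cos β · (cos β − √(cos²β − cos²φ)) / (cos β + √(cos²β − cos²φ)).
cos β = 0.9578, cos φ = 0.8462, √(cos²β − cos²φ) = 0.4488.
K_a = 0.9578 × (0.9578 − 0.4488)/(0.9578 + 0.4488) = 0.3467.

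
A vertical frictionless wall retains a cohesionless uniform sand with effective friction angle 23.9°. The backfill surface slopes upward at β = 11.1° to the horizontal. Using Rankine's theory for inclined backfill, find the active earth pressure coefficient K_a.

K_a = cos β · (cos β − √(cos²β − cos²φ)) / (cos β + √(cos²β − cos²φ)).
cos β = 0.9813, cos φ = 0.9143, √(cos²β − cos²φ) = 0.3565.
K_a = 0.9813 × (0.9813 − 0.3565)/(0.9813 + 0.3565) = 0.4583.

0.458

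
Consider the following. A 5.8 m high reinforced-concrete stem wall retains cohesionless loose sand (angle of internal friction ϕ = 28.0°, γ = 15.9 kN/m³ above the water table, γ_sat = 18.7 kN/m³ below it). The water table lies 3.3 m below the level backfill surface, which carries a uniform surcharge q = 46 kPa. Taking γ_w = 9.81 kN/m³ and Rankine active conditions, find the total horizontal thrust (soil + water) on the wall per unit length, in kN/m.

216 kN/m

K_a = tan²(45° − φ/2) = 0.3610.
γ' = 18.7 − 9.81 = 8.890 kN/m³. h₂ = H − d_w = 2.5 m.
σ'_h: at surface K_a·q = 16.61; at WT K_a(q+γd_w) = 35.55; at base K_a(q+γd_w+γ'h₂) = 43.57 kPa.
P₁ = ½(16.61+35.55)×3.3 = 86.06; P₂ = ½(35.55+43.57)×2.5 = 98.91; P_w = ½γ_w h₂² = 30.66.
Total = 86.06+98.91+30.66 = 215.6 kN/m.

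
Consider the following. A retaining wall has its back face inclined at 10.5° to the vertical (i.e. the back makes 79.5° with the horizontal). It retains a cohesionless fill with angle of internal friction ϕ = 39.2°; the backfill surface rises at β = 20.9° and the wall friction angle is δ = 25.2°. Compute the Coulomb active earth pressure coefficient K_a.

0.385

K_a = sin²(α+φ) / [sin²α · sin(α−δ) · (1 + √{sin(φ+δ)sin(φ−β) / (sin(α−δ)sin(α+β))})²].
With α = 79.5°, φ = 39.2°, δ = 25.2°, β = 20.9°: K_a = 0.3850.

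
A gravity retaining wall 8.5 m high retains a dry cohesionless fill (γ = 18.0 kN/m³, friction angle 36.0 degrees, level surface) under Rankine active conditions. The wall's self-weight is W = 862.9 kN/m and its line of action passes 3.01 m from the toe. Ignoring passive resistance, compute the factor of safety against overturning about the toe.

K_a = tan²(45° − 36.0°/2) = 0.2596.
P_a = ½K_aγH² = 0.5×0.2596×18.0×8.5² = 168.8 kN/m, acting at H/3 = 2.833 m above the base.
Overturning moment M_o = P_a × H/3 = 168.8 × 2.833 = 478.3.
Resisting moment M_r = W × 3.01 = 862.9 × 3.01 = 2597.
FS_overturning = M_r/M_o = 2597/478.3 = 5.430.

5.43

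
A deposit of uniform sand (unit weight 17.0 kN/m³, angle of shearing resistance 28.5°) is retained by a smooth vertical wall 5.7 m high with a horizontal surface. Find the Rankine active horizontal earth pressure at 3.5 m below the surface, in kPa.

21.1 kPa

K_a = (1 − sin φ)/(1 + sin φ) = 0.3540.
σ_h = K_a γ z = 0.3540 × 17.0 × 3.5 = 21.06 kPa.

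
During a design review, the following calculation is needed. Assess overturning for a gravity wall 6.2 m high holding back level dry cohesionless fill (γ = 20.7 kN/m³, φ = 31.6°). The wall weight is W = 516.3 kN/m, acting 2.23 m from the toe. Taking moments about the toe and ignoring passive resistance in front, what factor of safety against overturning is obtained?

4.48

K_a = tan²(45° − 31.6°/2) = 0.3123.
P_a = ½K_aγH² = 0.5×0.3123×20.7×6.2² = 124.3 kN/m, acting at H/3 = 2.067 m above the base.
Overturning moment M_o = P_a × H/3 = 124.3 × 2.067 = 256.8.
Resisting moment M_r = W × 2.23 = 516.3 × 2.23 = 1151.
FS_overturning = M_r/M_o = 1151/256.8 = 4.483.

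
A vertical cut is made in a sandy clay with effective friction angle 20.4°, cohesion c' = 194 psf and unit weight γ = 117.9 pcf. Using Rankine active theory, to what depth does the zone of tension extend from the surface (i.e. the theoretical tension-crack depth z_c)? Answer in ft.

4.74 ft

K_a = tan²(45° − 20.4°/2) = 0.4831; √K_a = 0.6950.
The active pressure is zero where K_a γ z = 2c√K_a, so z_c = 2c/(γ√K_a) = 2×194/(117.9×0.6950) = 4.735 ft.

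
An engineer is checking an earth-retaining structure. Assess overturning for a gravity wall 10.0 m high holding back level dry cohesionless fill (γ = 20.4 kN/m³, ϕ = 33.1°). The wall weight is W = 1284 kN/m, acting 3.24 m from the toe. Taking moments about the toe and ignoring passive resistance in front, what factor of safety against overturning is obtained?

4.17

K_a = tan²(45° − 33.1°/2) = 0.2936.
P_a = ½K_aγH² = 0.5×0.2936×20.4×10.0² = 299.4 kN/m, acting at H/3 = 3.333 m above the base.
Overturning moment M_o = P_a × H/3 = 299.4 × 3.333 = 998.2.
Resisting moment M_r = W × 3.24 = 1284 × 3.24 = 4160.
FS_overturning = M_r/M_o = 4160/998.2 = 4.168.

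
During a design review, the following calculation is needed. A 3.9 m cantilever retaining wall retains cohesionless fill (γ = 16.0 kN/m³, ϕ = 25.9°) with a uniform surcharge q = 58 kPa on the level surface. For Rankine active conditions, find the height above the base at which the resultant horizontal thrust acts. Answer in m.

K_a = 0.3920.
Triangular part P₁ = ½K_aγH² = 47.70 at H/3 = 1.300 m; rectangular part P₂ = K_a q H = 88.67 at H/2 = 1.950 m.
ȳ = (P₁·1.300 + P₂·1.950)/(P₁+P₂) = 1.723 m.

1.72 m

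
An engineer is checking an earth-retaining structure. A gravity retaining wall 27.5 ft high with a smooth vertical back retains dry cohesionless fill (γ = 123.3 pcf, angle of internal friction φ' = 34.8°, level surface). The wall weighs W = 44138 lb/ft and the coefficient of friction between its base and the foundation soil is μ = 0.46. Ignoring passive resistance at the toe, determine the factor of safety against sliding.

K_a = tan²(45° − 34.8°/2) = 0.2733.
P_a = ½K_aγH² = 0.5×0.2733×123.3×27.5² = 12740 lb/ft, acting at H/3 = 9.167 ft above the base.
FS_sliding = μW / P_a = 0.46×44138 / 12740 = 1.593.

1.59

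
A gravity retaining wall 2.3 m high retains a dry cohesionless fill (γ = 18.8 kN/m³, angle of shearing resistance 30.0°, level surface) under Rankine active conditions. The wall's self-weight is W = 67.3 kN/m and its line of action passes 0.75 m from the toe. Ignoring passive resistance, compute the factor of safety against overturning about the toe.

3.97

K_a = tan²(45° − 30.0°/2) = 0.3333.
P_a = ½K_aγH² = 0.5×0.3333×18.8×2.3² = 16.58 kN/m, acting at H/3 = 0.7667 m above the base.
Overturning moment M_o = P_a × H/3 = 16.58 × 0.7667 = 12.71.
Resisting moment M_r = W × 0.75 = 67.3 × 0.75 = 50.47.
FS_overturning = M_r/M_o = 50.47/12.71 = 3.972.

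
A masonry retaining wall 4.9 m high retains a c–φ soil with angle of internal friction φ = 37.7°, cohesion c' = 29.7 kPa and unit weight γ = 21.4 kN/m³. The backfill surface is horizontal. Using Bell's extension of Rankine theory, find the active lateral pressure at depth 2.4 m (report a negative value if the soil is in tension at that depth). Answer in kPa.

-16.8 kPa

K_a = (1 − sin φ)/(1 + sin φ) = 0.2411.
σ_a = K_a γ z − 2c√K_a = 0.2411×21.4×2.4 − 2×29.7×0.4910 = -16.78 kPa.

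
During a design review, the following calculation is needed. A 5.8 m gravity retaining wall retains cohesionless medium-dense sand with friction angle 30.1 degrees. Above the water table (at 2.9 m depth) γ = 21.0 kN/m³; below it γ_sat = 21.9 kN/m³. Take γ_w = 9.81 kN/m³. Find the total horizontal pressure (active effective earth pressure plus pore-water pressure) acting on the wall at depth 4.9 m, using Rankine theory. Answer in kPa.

47.9 kPa

K_a = (1 − sin φ)/(1 + sin φ) = 0.3320.
γ' = 21.9 − 9.81 = 12.09 kN/m³.
Effective vertical stress at 4.9 m: σ'_v = 21.0×2.9 + 12.09×2.00 = 85.08 kPa.
σ'_h = K_a σ'_v = 0.3320 × 85.08 = 28.25 kPa; u = γ_w × 2.00 = 19.62 kPa.
Total σ_h = 28.25 + 19.62 = 47.87 kPa.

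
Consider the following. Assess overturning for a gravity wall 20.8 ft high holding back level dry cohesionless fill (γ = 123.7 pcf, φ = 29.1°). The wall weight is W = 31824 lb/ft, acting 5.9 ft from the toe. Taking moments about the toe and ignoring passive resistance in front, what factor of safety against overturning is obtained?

K_a = tan²(45° − 29.1°/2) = 0.3456.
P_a = ½K_aγH² = 0.5×0.3456×123.7×20.8² = 9248 lb/ft, acting at H/3 = 6.933 ft above the base.
Overturning moment M_o = P_a × H/3 = 9248 × 6.933 = 64120.
Resisting moment M_r = W × 5.9 = 31824 × 5.9 = 187800.
FS_overturning = M_r/M_o = 187800/64120 = 2.928.

2.93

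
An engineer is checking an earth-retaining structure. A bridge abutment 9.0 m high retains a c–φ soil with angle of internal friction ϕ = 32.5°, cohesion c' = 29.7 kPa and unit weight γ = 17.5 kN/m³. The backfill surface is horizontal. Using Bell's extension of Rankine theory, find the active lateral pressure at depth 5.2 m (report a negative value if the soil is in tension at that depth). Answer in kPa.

-5.20 kPa

K_a = (1 − sin φ)/(1 + sin φ) = 0.3010.
σ_a = K_a γ z − 2c√K_a = 0.3010×17.5×5.2 − 2×29.7×0.5486 = -5.199 kPa.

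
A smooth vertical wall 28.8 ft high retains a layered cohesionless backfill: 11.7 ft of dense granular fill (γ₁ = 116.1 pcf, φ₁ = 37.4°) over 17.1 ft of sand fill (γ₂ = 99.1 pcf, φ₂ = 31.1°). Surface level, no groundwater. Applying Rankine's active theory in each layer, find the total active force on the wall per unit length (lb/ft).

K_a1 = tan²(45°−37.4°/2) = 0.2443; K_a2 = tan²(45°−31.1°/2) = 0.3188.
Layer 1: σ at base = K_a1 γ₁ h₁ = 331.8 psf; P₁ = ½×331.8×11.7 = 1941.
Layer 2: σ_v at top = γ₁h₁ = 1358; σ_h top = K_a2×1358 = 433.0; σ_h base = K_a2×(1358+99.1×17.1) = 973.3.
P₂ = ½(433.0+973.3)×17.1 = 12020. Total P_a = 1941+12020 = 13970 lb/ft.

14000 lb/ft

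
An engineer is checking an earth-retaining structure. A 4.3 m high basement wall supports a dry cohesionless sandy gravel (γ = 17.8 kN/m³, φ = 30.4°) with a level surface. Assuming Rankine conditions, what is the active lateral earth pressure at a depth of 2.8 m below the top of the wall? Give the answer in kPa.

16.3 kPa

K_a = (1 − sin φ)/(1 + sin φ) = 0.3280.
σ_h = K_a γ z = 0.3280 × 17.8 × 2.8 = 16.35 kPa.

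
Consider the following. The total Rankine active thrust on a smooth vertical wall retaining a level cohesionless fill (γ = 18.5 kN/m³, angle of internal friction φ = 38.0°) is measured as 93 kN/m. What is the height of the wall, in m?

6.50 m

K_a = 0.2379. P_a = ½ K_a γ H² ⇒ H = √(2P_a/(K_a γ)).
H = √(2×93/(0.2379×18.5)) = 6.501 m.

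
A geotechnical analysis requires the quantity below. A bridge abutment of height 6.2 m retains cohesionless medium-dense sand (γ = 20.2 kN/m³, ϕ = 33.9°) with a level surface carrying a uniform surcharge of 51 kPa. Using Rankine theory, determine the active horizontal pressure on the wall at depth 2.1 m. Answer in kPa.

K_a = (1 − sin φ)/(1 + sin φ) = 0.2839.
σ_v = γz + q = 20.2 × 2.1 + 51 = 93.42 kPa.
σ_h = K_a σ_v = 0.2839 × 93.42 = 26.52 kPa.

26.5 kPa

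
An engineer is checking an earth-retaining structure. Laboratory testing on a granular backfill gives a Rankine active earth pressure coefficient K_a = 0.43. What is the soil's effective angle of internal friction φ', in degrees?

K_a = tan²(45° − φ/2) ⇒ 45° − φ/2 = arctan(√0.43) = 33.25°.
φ = 2(45° − 33.25°) = 23.49°.

23.5°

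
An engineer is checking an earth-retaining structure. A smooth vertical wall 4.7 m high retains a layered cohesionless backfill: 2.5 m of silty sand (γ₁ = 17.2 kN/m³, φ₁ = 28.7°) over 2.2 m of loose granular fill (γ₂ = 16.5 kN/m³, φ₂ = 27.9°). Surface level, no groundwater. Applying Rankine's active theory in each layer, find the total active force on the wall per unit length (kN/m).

67.6 kN/m

K_a1 = tan²(45°−28.7°/2) = 0.3511; K_a2 = tan²(45°−27.9°/2) = 0.3625.
Layer 1: σ at base = K_a1 γ₁ h₁ = 15.10 kPa; P₁ = ½×15.10×2.5 = 18.87.
Layer 2: σ_v at top = γ₁h₁ = 43.00; σ_h top = K_a2×43.00 = 15.59; σ_h base = K_a2×(43.00+16.5×2.2) = 28.74.
P₂ = ½(15.59+28.74)×2.2 = 48.76. Total P_a = 18.87+48.76 = 67.64 kN/m.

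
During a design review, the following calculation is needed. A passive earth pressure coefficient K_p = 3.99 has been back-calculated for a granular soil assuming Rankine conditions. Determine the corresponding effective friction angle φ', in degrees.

36.8°

K_p = (1+sin φ)/(1−sin φ) ⇒ sin φ = (K_p − 1)/(K_p + 1) = 0.5992.
φ = arcsin(0.5992) = 36.81°.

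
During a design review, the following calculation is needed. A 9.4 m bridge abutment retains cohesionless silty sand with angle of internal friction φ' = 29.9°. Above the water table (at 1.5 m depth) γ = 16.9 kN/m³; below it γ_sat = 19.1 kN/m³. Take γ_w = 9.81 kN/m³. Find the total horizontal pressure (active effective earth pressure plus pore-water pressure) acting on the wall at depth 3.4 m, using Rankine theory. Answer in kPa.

K_a = (1 − sin φ)/(1 + sin φ) = 0.3347.
γ' = 19.1 − 9.81 = 9.290 kN/m³.
Effective vertical stress at 3.4 m: σ'_v = 16.9×1.5 + 9.290×1.90 = 43.00 kPa.
σ'_h = K_a σ'_v = 0.3347 × 43.00 = 14.39 kPa; u = γ_w × 1.90 = 18.64 kPa.
Total σ_h = 14.39 + 18.64 = 33.03 kPa.

33.0 kPa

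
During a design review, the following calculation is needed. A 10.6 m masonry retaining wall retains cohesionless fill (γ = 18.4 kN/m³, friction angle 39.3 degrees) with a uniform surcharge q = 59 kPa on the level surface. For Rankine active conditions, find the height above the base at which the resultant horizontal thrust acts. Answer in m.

K_a = 0.2245.
Triangular part P₁ = ½K_aγH² = 232.0 at H/3 = 3.533 m; rectangular part P₂ = K_a q H = 140.4 at H/2 = 5.300 m.
ȳ = (P₁·3.533 + P₂·5.300)/(P₁+P₂) = 4.199 m.

4.20 m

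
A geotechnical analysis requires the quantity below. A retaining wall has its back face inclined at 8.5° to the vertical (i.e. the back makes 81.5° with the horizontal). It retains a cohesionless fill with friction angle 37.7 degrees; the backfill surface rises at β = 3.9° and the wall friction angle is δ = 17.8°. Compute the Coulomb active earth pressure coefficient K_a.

0.295

K_a = sin²(α+φ) / [sin²α · sin(α−δ) · (1 + √{sin(φ+δ)sin(φ−β) / (sin(α−δ)sin(α+β))})²].
With α = 81.5°, φ = 37.7°, δ = 17.8°, β = 3.9°: K_a = 0.2950.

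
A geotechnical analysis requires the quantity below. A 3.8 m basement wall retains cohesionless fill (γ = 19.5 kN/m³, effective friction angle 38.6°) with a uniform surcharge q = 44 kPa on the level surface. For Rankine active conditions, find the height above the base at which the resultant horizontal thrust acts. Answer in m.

1.61 m

K_a = 0.2316.
Triangular part P₁ = ½K_aγH² = 32.61 at H/3 = 1.267 m; rectangular part P₂ = K_a q H = 38.73 at H/2 = 1.900 m.
ȳ = (P₁·1.267 + P₂·1.900)/(P₁+P₂) = 1.610 m.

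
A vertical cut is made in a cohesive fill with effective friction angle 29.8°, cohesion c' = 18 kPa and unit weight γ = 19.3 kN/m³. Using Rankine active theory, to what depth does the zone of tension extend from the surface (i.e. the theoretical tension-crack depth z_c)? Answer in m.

3.22 m

K_a = tan²(45° − 29.8°/2) = 0.3360; √K_a = 0.5797.
The active pressure is zero where K_a γ z = 2c√K_a, so z_c = 2c/(γ√K_a) = 2×18/(19.3×0.5797) = 3.218 m.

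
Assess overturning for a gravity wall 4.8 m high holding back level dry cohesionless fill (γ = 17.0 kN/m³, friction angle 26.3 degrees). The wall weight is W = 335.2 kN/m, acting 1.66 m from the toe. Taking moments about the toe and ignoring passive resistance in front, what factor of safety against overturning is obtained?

K_a = tan²(45° − 26.3°/2) = 0.3859.
P_a = ½K_aγH² = 0.5×0.3859×17.0×4.8² = 75.58 kN/m, acting at H/3 = 1.600 m above the base.
Overturning moment M_o = P_a × H/3 = 75.58 × 1.600 = 120.9.
Resisting moment M_r = W × 1.66 = 335.2 × 1.66 = 556.4.
FS_overturning = M_r/M_o = 556.4/120.9 = 4.601.

4.60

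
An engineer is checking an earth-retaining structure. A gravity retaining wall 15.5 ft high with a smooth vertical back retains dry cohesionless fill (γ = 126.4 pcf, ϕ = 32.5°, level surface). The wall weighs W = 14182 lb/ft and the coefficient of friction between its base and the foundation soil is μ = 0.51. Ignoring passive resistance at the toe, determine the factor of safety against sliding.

1.58

K_a = tan²(45° − 32.5°/2) = 0.3010.
P_a = ½K_aγH² = 0.5×0.3010×126.4×15.5² = 4570 lb/ft, acting at H/3 = 5.167 ft above the base.
FS_sliding = μW / P_a = 0.51×14182 / 4570 = 1.583.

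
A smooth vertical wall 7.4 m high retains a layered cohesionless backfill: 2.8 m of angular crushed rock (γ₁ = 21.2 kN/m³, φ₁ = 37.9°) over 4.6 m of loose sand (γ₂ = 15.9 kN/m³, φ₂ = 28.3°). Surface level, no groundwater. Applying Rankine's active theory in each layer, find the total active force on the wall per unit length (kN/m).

K_a1 = tan²(45°−37.9°/2) = 0.2389; K_a2 = tan²(45°−28.3°/2) = 0.3568.
Layer 1: σ at base = K_a1 γ₁ h₁ = 14.18 kPa; P₁ = ½×14.18×2.8 = 19.86.
Layer 2: σ_v at top = γ₁h₁ = 59.36; σ_h top = K_a2×59.36 = 21.18; σ_h base = K_a2×(59.36+15.9×4.6) = 47.27.
P₂ = ½(21.18+47.27)×4.6 = 157.4. Total P_a = 19.86+157.4 = 177.3 kN/m.

177 kN/m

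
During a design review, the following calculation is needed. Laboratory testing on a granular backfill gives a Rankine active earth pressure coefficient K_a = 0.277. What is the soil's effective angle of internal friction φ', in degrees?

34.5°

K_a = tan²(45° − φ/2) ⇒ 45° − φ/2 = arctan(√0.277) = 27.76°.
φ = 2(45° − 27.76°) = 34.48°.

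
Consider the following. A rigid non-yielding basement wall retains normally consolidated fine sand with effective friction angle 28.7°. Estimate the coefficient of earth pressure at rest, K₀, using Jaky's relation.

K₀ = 1 − sin φ' = 1 − sin 28.7° = 0.5198.

0.520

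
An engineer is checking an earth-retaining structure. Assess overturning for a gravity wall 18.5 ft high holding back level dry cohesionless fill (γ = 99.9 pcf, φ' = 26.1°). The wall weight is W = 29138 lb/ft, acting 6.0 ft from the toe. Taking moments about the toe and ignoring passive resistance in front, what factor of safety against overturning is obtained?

K_a = tan²(45° − 26.1°/2) = 0.3889.
P_a = ½K_aγH² = 0.5×0.3889×99.9×18.5² = 6649 lb/ft, acting at H/3 = 6.167 ft above the base.
Overturning moment M_o = P_a × H/3 = 6649 × 6.167 = 41000.
Resisting moment M_r = W × 6.0 = 29138 × 6.0 = 174800.
FS_overturning = M_r/M_o = 174800/41000 = 4.264.

4.26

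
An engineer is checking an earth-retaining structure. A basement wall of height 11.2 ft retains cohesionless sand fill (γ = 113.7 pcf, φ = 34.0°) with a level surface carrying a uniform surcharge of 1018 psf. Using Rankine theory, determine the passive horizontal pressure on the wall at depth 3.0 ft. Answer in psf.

4810 psf

K_p = (1 + sin φ)/(1 − sin φ) = 3.537.
σ_v = γz + q = 113.7 × 3.0 + 1018 = 1359 psf.
σ_h = K_p σ_v = 3.537 × 1359 = 4807 psf.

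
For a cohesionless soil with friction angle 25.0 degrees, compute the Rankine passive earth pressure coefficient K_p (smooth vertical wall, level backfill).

2.46

K_p = (1 + sin φ)/(1 − sin φ) = tan²(45° + 25.0°/2) = 2.464.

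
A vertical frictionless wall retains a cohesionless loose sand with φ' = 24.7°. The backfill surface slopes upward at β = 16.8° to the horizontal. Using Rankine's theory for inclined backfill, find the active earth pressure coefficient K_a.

K_a = cos β · (cos β − √(cos²β − cos²φ)) / (cos β + √(cos²β − cos²φ)).
cos β = 0.9573, cos φ = 0.9085, √(cos²β − cos²φ) = 0.3018.
K_a = 0.9573 × (0.9573 − 0.3018)/(0.9573 + 0.3018) = 0.4984.

0.498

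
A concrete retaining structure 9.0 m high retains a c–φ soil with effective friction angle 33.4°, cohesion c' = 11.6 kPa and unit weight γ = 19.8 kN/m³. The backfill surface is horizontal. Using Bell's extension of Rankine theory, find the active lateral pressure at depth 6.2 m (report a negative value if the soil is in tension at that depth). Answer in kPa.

23.1 kPa

K_a = (1 − sin φ)/(1 + sin φ) = 0.2899.
σ_a = K_a γ z − 2c√K_a = 0.2899×19.8×6.2 − 2×11.6×0.5384 = 23.10 kPa.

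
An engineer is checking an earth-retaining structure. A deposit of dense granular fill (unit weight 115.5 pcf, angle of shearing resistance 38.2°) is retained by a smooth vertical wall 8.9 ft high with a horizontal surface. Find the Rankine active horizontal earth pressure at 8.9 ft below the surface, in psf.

K_a = (1 − sin φ)/(1 + sin φ) = 0.2358.
σ_h = K_a γ z = 0.2358 × 115.5 × 8.9 = 242.4 psf.

242 psf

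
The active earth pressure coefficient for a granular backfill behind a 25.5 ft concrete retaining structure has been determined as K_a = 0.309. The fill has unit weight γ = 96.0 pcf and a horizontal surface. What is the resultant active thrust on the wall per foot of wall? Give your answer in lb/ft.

P = ½ K_a γ H² = 0.5 × 0.309 × 96.0 × 25.5² = 9645 lb/ft.

9640 lb/ft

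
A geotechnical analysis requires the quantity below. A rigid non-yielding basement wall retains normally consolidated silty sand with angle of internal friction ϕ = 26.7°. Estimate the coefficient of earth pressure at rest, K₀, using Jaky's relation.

0.551

K₀ = 1 − sin φ' = 1 − sin 26.7° = 0.5507.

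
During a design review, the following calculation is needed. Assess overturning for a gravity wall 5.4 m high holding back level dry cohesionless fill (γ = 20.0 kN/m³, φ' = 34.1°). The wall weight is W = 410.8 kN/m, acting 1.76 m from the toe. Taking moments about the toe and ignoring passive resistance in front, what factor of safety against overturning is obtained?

4.89

K_a = tan²(45° − 34.1°/2) = 0.2815.
P_a = ½K_aγH² = 0.5×0.2815×20.0×5.4² = 82.09 kN/m, acting at H/3 = 1.800 m above the base.
Overturning moment M_o = P_a × H/3 = 82.09 × 1.800 = 147.8.
Resisting moment M_r = W × 1.76 = 410.8 × 1.76 = 723.0.
FS_overturning = M_r/M_o = 723.0/147.8 = 4.893.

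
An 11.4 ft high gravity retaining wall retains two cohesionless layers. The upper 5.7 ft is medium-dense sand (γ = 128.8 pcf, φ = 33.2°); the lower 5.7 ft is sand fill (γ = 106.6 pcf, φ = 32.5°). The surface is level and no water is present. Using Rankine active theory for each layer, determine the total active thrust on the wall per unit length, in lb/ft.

2390 lb/ft

K_a1 = tan²(45°−33.2°/2) = 0.2924; K_a2 = tan²(45°−32.5°/2) = 0.3010.
Layer 1: σ at base = K_a1 γ₁ h₁ = 214.6 psf; P₁ = ½×214.6×5.7 = 611.7.
Layer 2: σ_v at top = γ₁h₁ = 734.2; σ_h top = K_a2×734.2 = 221.0; σ_h base = K_a2×(734.2+106.6×5.7) = 403.9.
P₂ = ½(221.0+403.9)×5.7 = 1781. Total P_a = 611.7+1781 = 2392 lb/ft.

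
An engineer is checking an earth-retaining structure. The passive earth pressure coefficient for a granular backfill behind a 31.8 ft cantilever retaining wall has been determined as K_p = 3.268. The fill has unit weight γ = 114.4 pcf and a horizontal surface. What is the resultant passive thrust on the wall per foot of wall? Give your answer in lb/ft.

P = ½ K_p γ H² = 0.5 × 3.268 × 114.4 × 31.8² = 189000 lb/ft.

189000 lb/ft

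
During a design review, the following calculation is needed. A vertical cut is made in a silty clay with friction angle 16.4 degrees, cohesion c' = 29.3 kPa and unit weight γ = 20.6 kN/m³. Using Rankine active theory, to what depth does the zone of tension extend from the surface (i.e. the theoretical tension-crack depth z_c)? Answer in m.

3.80 m

K_a = tan²(45° − 16.4°/2) = 0.5596; √K_a = 0.7481.
The active pressure is zero where K_a γ z = 2c√K_a, so z_c = 2c/(γ√K_a) = 2×29.3/(20.6×0.7481) = 3.803 m.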